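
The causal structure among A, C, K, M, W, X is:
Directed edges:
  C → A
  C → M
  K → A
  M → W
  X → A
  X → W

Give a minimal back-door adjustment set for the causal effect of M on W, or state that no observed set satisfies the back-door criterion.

desc(M)\{M}={W}; candidates ⊆ {A,C,K,X}.
∅: M⊥W given ∅ in G with M→· removed — back-door holds.

M→W: minimal back-door set ∅.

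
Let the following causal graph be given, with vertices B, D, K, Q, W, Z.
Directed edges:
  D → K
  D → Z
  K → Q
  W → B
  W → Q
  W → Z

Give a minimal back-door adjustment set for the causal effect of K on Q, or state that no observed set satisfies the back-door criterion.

K→Q: minimal back-door set ∅.

desc(K)\{K}={Q}; candidates ⊆ {B,D,W,Z}.
∅: K⊥Q given ∅ in G with K→· removed — back-door holds.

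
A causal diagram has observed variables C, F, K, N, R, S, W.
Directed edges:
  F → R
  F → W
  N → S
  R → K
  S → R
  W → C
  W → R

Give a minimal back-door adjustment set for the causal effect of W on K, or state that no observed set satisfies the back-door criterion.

desc(W)\{W}={C,K,R}; candidates ⊆ {F,N,S}.
size 0: {}; under {} W still reaches {F,K,R} ∋ K.
{F}: W⊥K given {F} in G with W→· removed — back-door holds.

W→K: minimal back-door set {F}.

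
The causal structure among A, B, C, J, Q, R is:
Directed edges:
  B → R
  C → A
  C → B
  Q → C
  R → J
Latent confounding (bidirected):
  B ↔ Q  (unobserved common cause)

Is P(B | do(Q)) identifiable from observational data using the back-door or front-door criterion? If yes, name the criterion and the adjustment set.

desc(Q)\{Q}={A,B,C,J,R}; candidates ⊆ {—}.
Q↔B: latent back-door arc(s) into Q.
size 0: {}; under {} Q still reaches {B,J,R} ∋ B.
Q↔B cannot be blocked by any observed set — no back-door set.
{C}: (i) intercepts every directed Q→B path; (ii) no back-door Q→{C}; (iii) {Q} blocks every back-door {C}→B. Front-door holds.
P(B|do(Q)) = Σ_{C} P(C|Q) Σ_{Q'} P(B|C,Q')P(Q').

P(B|do(Q)): frontdoor, adjust for {C}.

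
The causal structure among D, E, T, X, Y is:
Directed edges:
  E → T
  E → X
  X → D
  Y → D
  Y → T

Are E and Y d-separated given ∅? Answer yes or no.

Bayes-Ball from E | ∅ reaches {D,T,X}.
Y ∉ reach(E|∅) ⇒ E ⊥ Y | ∅.

Yes — E ⊥ Y | ∅.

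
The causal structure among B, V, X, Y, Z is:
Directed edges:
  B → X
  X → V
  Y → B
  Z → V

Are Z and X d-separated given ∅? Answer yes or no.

Yes — Z ⊥ X | ∅.

Bayes-Ball from Z | ∅ reaches {V}.
X ∉ reach(Z|∅) ⇒ Z ⊥ X | ∅.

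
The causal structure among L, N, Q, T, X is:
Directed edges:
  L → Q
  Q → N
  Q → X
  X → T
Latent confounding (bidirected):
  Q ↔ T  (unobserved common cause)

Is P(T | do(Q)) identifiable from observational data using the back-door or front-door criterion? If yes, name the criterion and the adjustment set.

P(T|do(Q)): frontdoor, adjust for {X}.

desc(Q)\{Q}={N,T,X}; candidates ⊆ {L}.
Q↔T: latent back-door arc(s) into Q.
size 0: {}; under {} Q still reaches {L,T} ∋ T.
size 1: {L}; under {L} Q still reaches {T} ∋ T.
Q↔T cannot be blocked by any observed set — no back-door set.
{X}: (i) intercepts every directed Q→T path; (ii) no back-door Q→{X}; (iii) {Q} blocks every back-door {X}→T. Front-door holds.
P(T|do(Q)) = Σ_{X} P(X|Q) Σ_{Q'} P(T|X,Q')P(Q').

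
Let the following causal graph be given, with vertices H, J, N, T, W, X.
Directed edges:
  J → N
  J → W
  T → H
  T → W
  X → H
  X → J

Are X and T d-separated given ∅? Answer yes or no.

Yes — X ⊥ T | ∅.

Bayes-Ball from X | ∅ reaches {H,J,N,W}.
T ∉ reach(X|∅) ⇒ X ⊥ T | ∅.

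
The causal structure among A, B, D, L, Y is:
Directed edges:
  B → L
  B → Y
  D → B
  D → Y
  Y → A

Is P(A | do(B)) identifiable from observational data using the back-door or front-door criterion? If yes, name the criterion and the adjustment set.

desc(B)\{B}={A,L,Y}; candidates ⊆ {D}.
size 0: {}; under {} B still reaches {A,D,Y} ∋ A.
{D}: B⊥A given {D} in G with B→· removed — back-door holds.
P(A|do(B)) = Σ_{D} P(A|B,D)·P(D).

P(A|do(B)): backdoor, adjust for {D}.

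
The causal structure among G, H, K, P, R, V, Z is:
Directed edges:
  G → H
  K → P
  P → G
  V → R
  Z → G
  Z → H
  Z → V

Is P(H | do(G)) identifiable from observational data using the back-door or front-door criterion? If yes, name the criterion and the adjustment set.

desc(G)\{G}={H}; candidates ⊆ {K,P,R,V,Z}.
size 0: {}; under {} G still reaches {H,K,P,R,V,Z} ∋ H.
{Z}: G⊥H given {Z} in G with G→· removed — back-door holds.
P(H|do(G)) = Σ_{Z} P(H|G,Z)·P(Z).

P(H|do(G)): backdoor, adjust for {Z}.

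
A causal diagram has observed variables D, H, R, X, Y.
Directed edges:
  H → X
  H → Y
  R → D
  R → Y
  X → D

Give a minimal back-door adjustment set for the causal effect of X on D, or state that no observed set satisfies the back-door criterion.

X→D: minimal back-door set ∅.

desc(X)\{X}={D}; candidates ⊆ {H,R,Y}.
∅: X⊥D given ∅ in G with X→· removed — back-door holds.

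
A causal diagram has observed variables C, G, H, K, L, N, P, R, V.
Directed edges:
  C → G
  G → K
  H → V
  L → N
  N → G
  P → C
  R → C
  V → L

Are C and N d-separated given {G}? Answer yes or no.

Bayes-Ball from C | {G} reaches {H,L,N,P,R,V}.
N ∈ reach(C|{G}) ⇒ C ⊥̸ N | {G}.

No — C and N are d-connected given {G}.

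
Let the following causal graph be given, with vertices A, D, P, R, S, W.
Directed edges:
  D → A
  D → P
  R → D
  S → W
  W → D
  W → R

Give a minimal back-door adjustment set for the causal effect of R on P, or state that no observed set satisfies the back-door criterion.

desc(R)\{R}={A,D,P}; candidates ⊆ {S,W}.
size 0: {}; under {} R still reaches {A,D,P,S,W} ∋ P.
{W}: R⊥P given {W} in G with R→· removed — back-door holds.

R→P: minimal back-door set {W}.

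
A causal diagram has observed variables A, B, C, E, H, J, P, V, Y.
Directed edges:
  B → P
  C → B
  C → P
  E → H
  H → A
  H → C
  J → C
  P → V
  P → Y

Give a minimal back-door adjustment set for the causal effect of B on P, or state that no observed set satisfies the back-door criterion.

desc(B)\{B}={P,V,Y}; candidates ⊆ {A,C,E,H,J}.
size 0: {}; under {} B still reaches {A,C,E,H,J,P,V,Y} ∋ P.
{C}: B⊥P given {C} in G with B→· removed — back-door holds.

B→P: minimal back-door set {C}.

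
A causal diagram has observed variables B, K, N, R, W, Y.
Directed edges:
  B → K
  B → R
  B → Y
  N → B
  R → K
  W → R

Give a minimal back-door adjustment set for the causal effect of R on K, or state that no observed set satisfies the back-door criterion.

desc(R)\{R}={K}; candidates ⊆ {B,N,W,Y}.
size 0: {}; under {} R still reaches {B,K,N,W,Y} ∋ K.
{B}: R⊥K given {B} in G with R→· removed — back-door holds.

R→K: minimal back-door set {B}.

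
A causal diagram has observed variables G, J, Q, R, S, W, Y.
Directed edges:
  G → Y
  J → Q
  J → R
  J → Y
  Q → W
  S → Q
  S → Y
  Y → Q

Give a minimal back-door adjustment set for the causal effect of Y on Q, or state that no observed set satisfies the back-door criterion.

desc(Y)\{Y}={Q,W}; candidates ⊆ {G,J,R,S}.
size 0: {}; under {} Y still reaches {G,J,Q,R,S,W} ∋ Q.
size 1: {G}, {J}, {R} …(+1); under {G} Y still reaches {J,Q,R,S,W} ∋ Q.
{J,S}: Y⊥Q given {J,S} in G with Y→· removed — back-door holds.

Y→Q: minimal back-door set {J, S}.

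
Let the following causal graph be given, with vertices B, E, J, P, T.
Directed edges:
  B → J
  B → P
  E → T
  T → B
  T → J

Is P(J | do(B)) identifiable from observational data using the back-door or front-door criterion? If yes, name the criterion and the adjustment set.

desc(B)\{B}={J,P}; candidates ⊆ {E,T}.
size 0: {}; under {} B still reaches {E,J,T} ∋ J.
{T}: B⊥J given {T} in G with B→· removed — back-door holds.
P(J|do(B)) = Σ_{T} P(J|B,T)·P(T).

P(J|do(B)): backdoor, adjust for {T}.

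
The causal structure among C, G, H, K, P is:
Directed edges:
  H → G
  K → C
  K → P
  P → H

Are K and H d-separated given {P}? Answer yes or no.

Yes — K ⊥ H | {P}.

Bayes-Ball from K | {P} reaches {C}.
H ∉ reach(K|{P}) ⇒ K ⊥ H | {P}.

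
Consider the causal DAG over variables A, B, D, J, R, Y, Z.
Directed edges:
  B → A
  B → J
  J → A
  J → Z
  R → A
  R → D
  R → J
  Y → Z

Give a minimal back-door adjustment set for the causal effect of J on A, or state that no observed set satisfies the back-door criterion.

J→A: minimal back-door set {B, R}.

desc(J)\{J}={A,Z}; candidates ⊆ {B,D,R,Y}.
size 0: {}; under {} J still reaches {A,B,D,R} ∋ A.
size 1: {B}, {D}, {R} …(+1); under {B} J still reaches {A,D,R} ∋ A.
{B,R}: J⊥A given {B,R} in G with J→· removed — back-door holds.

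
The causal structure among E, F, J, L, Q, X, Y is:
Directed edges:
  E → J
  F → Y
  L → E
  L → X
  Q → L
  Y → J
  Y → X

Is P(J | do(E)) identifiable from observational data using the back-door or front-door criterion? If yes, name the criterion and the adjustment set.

P(J|do(E)): backdoor, adjust for ∅.

desc(E)\{E}={J}; candidates ⊆ {F,L,Q,X,Y}.
∅: E⊥J given ∅ in G with E→· removed — back-door holds.
P(J|do(E)) = P(J|E) — no adjustment needed.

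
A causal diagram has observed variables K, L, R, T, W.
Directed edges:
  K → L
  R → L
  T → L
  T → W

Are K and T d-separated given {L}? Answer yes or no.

No — K and T are d-connected given {L}.

Bayes-Ball from K | {L} reaches {R,T,W}.
T ∈ reach(K|{L}) ⇒ K ⊥̸ T | {L}.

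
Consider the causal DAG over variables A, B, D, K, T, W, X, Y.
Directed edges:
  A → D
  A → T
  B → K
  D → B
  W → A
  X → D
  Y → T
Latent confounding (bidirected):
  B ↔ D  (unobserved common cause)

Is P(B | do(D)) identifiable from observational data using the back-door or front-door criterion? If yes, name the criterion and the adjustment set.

desc(D)\{D}={B,K}; candidates ⊆ {A,T,W,X,Y}.
D↔B: latent back-door arc(s) into D.
size 0: {}; under {} D still reaches {A,B,K,T,W,X} ∋ B.
size 1: {A}, {T}, {W} …(+2); under {A} D still reaches {B,K,X} ∋ B.
size 2: {A,T}, {A,W}, {A,X} …(+7); under {A,T} D still reaches {B,K,X} ∋ B.
D↔B cannot be blocked by any observed set — no back-door set.
No mediator lies on a directed D→…→B path.
Neither criterion identifies P(B|do(D)) in this graph.

P(B|do(D)): not identifiable (no BD/FD set).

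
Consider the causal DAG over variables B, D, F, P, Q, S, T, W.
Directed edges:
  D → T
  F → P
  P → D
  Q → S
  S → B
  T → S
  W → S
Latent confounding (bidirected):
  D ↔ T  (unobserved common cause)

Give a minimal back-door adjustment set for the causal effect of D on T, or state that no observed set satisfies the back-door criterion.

desc(D)\{D}={B,S,T}; candidates ⊆ {F,P,Q,W}.
D↔T: latent back-door arc(s) into D.
size 0: {}; under {} D still reaches {B,F,P,S,T} ∋ T.
size 1: {F}, {P}, {Q} …(+1); under {F} D still reaches {B,P,S,T} ∋ T.
size 2: {F,P}, {F,Q}, {F,W} …(+3); under {F,P} D still reaches {B,S,T} ∋ T.
D↔T cannot be blocked by any observed set — no back-door set.

D→T: no observed back-door set.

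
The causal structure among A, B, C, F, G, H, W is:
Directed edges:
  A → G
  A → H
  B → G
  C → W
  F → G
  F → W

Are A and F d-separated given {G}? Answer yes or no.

Bayes-Ball from A | {G} reaches {B,F,H,W}.
F ∈ reach(A|{G}) ⇒ A ⊥̸ F | {G}.

No — A and F are d-connected given {G}.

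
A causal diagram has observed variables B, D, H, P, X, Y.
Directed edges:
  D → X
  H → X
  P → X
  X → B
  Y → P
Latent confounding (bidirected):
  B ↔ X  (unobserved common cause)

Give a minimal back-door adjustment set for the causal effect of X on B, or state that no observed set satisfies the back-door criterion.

X→B: no observed back-door set.

desc(X)\{X}={B}; candidates ⊆ {D,H,P,Y}.
X↔B: latent back-door arc(s) into X.
size 0: {}; under {} X still reaches {B,D,H,P,Y} ∋ B.
size 1: {D}, {H}, {P} …(+1); under {D} X still reaches {B,H,P,Y} ∋ B.
size 2: {D,H}, {D,P}, {D,Y} …(+3); under {D,H} X still reaches {B,P,Y} ∋ B.
X↔B cannot be blocked by any observed set — no back-door set.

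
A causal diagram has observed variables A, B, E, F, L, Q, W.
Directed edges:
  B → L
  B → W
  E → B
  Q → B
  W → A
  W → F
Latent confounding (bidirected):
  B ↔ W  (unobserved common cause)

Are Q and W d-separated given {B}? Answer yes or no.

No — Q and W are d-connected given {B}.

Bayes-Ball from Q | {B} reaches {A,E,F,W}.
W ∈ reach(Q|{B}) ⇒ Q ⊥̸ W | {B}.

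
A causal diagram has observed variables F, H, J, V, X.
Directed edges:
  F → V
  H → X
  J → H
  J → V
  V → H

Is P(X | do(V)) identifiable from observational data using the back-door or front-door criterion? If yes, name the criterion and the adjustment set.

desc(V)\{V}={H,X}; candidates ⊆ {F,J}.
size 0: {}; under {} V still reaches {F,H,J,X} ∋ X.
{J}: V⊥X given {J} in G with V→· removed — back-door holds.
P(X|do(V)) = Σ_{J} P(X|V,J)·P(J).

P(X|do(V)): backdoor, adjust for {J}.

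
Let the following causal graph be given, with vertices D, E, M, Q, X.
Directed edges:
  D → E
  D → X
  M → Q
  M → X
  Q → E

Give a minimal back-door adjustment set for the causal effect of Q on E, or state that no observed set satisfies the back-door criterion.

desc(Q)\{Q}={E}; candidates ⊆ {D,M,X}.
∅: Q⊥E given ∅ in G with Q→· removed — back-door holds.

Q→E: minimal back-door set ∅.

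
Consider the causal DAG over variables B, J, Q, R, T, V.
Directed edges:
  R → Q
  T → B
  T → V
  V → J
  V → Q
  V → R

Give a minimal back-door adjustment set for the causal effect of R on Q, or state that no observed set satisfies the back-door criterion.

R→Q: minimal back-door set {V}.

desc(R)\{R}={Q}; candidates ⊆ {B,J,T,V}.
size 0: {}; under {} R still reaches {B,J,Q,T,V} ∋ Q.
{V}: R⊥Q given {V} in G with R→· removed — back-door holds.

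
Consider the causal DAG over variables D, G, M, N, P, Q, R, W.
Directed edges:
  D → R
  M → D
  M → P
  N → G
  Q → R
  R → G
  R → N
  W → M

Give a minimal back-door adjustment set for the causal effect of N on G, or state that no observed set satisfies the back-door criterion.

desc(N)\{N}={G}; candidates ⊆ {D,M,P,Q,R,W}.
size 0: {}; under {} N still reaches {D,G,M,P,Q,R,W} ∋ G.
{R}: N⊥G given {R} in G with N→· removed — back-door holds.

N→G: minimal back-door set {R}.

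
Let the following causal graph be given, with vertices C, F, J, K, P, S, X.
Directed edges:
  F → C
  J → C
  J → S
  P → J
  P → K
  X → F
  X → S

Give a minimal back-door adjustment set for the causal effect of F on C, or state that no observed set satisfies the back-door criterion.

desc(F)\{F}={C}; candidates ⊆ {J,K,P,S,X}.
∅: F⊥C given ∅ in G with F→· removed — back-door holds.

F→C: minimal back-door set ∅.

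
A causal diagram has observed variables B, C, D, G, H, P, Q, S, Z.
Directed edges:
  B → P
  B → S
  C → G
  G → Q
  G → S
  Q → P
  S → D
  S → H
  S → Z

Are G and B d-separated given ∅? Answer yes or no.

Yes — G ⊥ B | ∅.

Bayes-Ball from G | ∅ reaches {C,D,H,P,Q,S,Z}.
B ∉ reach(G|∅) ⇒ G ⊥ B | ∅.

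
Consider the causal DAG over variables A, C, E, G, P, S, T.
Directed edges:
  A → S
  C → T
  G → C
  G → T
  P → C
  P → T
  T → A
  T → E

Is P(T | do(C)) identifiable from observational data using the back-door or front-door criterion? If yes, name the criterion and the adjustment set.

desc(C)\{C}={A,E,S,T}; candidates ⊆ {G,P}.
size 0: {}; under {} C still reaches {A,E,G,P,S,T} ∋ T.
size 1: {G}, {P}; under {G} C still reaches {A,E,P,S,T} ∋ T.
{G,P}: C⊥T given {G,P} in G with C→· removed — back-door holds.
P(T|do(C)) = Σ_{G,P} P(T|C,G,P)·P(G,P).

P(T|do(C)): backdoor, adjust for {G, P}.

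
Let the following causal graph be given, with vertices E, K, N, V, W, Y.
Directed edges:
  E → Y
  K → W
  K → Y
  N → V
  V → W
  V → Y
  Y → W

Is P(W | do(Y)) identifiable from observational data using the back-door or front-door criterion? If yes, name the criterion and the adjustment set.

P(W|do(Y)): backdoor, adjust for {K, V}.

desc(Y)\{Y}={W}; candidates ⊆ {E,K,N,V}.
size 0: {}; under {} Y still reaches {E,K,N,V,W} ∋ W.
size 1: {E}, {K}, {N} …(+1); under {E} Y still reaches {K,N,V,W} ∋ W.
{K,V}: Y⊥W given {K,V} in G with Y→· removed — back-door holds.
P(W|do(Y)) = Σ_{K,V} P(W|Y,K,V)·P(K,V).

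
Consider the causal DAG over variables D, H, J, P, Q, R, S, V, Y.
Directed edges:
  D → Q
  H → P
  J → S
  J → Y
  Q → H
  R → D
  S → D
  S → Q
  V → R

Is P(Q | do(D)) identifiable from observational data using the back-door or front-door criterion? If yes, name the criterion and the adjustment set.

desc(D)\{D}={H,P,Q}; candidates ⊆ {J,R,S,V,Y}.
size 0: {}; under {} D still reaches {H,J,P,Q,R,S,V,Y} ∋ Q.
{S}: D⊥Q given {S} in G with D→· removed — back-door holds.
P(Q|do(D)) = Σ_{S} P(Q|D,S)·P(S).

P(Q|do(D)): backdoor, adjust for {S}.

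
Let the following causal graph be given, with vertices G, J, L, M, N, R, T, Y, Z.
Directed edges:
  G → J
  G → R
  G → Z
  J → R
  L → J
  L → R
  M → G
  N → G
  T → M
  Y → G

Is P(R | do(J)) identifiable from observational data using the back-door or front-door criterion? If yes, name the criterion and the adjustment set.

P(R|do(J)): backdoor, adjust for {G, L}.

desc(J)\{J}={R}; candidates ⊆ {G,L,M,N,T,Y,Z}.
size 0: {}; under {} J still reaches {G,L,M,N,R,T,Y,Z} ∋ R.
size 1: {G}, {L}, {M} …(+4); under {G} J still reaches {L,R} ∋ R.
{G,L}: J⊥R given {G,L} in G with J→· removed — back-door holds.
P(R|do(J)) = Σ_{G,L} P(R|J,G,L)·P(G,L).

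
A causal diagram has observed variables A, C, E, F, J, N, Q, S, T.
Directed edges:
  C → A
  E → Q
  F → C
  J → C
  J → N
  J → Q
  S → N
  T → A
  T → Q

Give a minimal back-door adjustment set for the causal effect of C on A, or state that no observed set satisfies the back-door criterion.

desc(C)\{C}={A}; candidates ⊆ {E,F,J,N,Q,S,T}.
∅: C⊥A given ∅ in G with C→· removed — back-door holds.

C→A: minimal back-door set ∅.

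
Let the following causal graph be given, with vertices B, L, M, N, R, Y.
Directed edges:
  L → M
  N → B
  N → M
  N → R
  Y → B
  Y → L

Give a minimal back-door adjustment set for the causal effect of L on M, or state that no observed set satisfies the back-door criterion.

L→M: minimal back-door set ∅.

desc(L)\{L}={M}; candidates ⊆ {B,N,R,Y}.
∅: L⊥M given ∅ in G with L→· removed — back-door holds.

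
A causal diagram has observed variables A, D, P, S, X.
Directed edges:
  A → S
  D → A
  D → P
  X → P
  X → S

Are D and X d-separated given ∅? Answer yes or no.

Yes — D ⊥ X | ∅.

Bayes-Ball from D | ∅ reaches {A,P,S}.
X ∉ reach(D|∅) ⇒ D ⊥ X | ∅.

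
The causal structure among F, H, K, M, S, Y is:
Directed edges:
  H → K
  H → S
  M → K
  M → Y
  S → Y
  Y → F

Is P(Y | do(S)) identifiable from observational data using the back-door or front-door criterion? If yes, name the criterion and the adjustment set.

desc(S)\{S}={F,Y}; candidates ⊆ {H,K,M}.
∅: S⊥Y given ∅ in G with S→· removed — back-door holds.
P(Y|do(S)) = P(Y|S) — no adjustment needed.

P(Y|do(S)): backdoor, adjust for ∅.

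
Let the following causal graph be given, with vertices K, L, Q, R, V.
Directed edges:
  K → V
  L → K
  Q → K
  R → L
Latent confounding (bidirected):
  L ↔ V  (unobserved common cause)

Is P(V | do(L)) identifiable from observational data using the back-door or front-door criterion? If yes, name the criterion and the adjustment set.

P(V|do(L)): frontdoor, adjust for {K}.

desc(L)\{L}={K,V}; candidates ⊆ {Q,R}.
L↔V: latent back-door arc(s) into L.
size 0: {}; under {} L still reaches {R,V} ∋ V.
size 1: {Q}, {R}; under {Q} L still reaches {R,V} ∋ V.
size 2: {Q,R}; under {Q,R} L still reaches {V} ∋ V.
L↔V cannot be blocked by any observed set — no back-door set.
{K}: (i) intercepts every directed L→V path; (ii) no back-door L→{K}; (iii) {L} blocks every back-door {K}→V. Front-door holds.
P(V|do(L)) = Σ_{K} P(K|L) Σ_{L'} P(V|K,L')P(L').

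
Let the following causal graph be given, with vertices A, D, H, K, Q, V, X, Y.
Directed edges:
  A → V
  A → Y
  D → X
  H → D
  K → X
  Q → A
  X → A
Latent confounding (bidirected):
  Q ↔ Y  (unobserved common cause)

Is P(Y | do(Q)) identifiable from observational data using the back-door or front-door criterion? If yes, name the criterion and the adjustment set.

desc(Q)\{Q}={A,V,Y}; candidates ⊆ {D,H,K,X}.
Q↔Y: latent back-door arc(s) into Q.
size 0: {}; under {} Q still reaches {Y} ∋ Y.
size 1: {D}, {H}, {K} …(+1); under {D} Q still reaches {Y} ∋ Y.
size 2: {D,H}, {D,K}, {D,X} …(+3); under {D,H} Q still reaches {Y} ∋ Y.
Q↔Y cannot be blocked by any observed set — no back-door set.
{A}: (i) intercepts every directed Q→Y path; (ii) no back-door Q→{A}; (iii) {Q} blocks every back-door {A}→Y. Front-door holds.
P(Y|do(Q)) = Σ_{A} P(A|Q) Σ_{Q'} P(Y|A,Q')P(Q').

P(Y|do(Q)): frontdoor, adjust for {A}.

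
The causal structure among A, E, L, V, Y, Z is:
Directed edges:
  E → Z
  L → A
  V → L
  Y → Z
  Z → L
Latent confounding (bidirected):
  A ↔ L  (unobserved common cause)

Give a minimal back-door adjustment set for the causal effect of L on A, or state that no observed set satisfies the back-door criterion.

L→A: no observed back-door set.

desc(L)\{L}={A}; candidates ⊆ {E,V,Y,Z}.
L↔A: latent back-door arc(s) into L.
size 0: {}; under {} L still reaches {A,E,V,Y,Z} ∋ A.
size 1: {E}, {V}, {Y} …(+1); under {E} L still reaches {A,V,Y,Z} ∋ A.
size 2: {E,V}, {E,Y}, {E,Z} …(+3); under {E,V} L still reaches {A,Y,Z} ∋ A.
L↔A cannot be blocked by any observed set — no back-door set.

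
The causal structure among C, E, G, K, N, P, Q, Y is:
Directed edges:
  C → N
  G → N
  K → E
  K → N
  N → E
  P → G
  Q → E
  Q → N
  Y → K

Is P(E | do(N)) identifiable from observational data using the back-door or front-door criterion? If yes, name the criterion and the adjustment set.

desc(N)\{N}={E}; candidates ⊆ {C,G,K,P,Q,Y}.
size 0: {}; under {} N still reaches {C,E,G,K,P,Q,Y} ∋ E.
size 1: {C}, {G}, {K} …(+3); under {C} N still reaches {E,G,K,P,Q,Y} ∋ E.
{K,Q}: N⊥E given {K,Q} in G with N→· removed — back-door holds.
P(E|do(N)) = Σ_{K,Q} P(E|N,K,Q)·P(K,Q).

P(E|do(N)): backdoor, adjust for {K, Q}.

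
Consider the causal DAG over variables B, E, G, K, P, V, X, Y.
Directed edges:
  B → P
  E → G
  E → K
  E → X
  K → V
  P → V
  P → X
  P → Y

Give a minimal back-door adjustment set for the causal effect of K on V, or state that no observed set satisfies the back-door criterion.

K→V: minimal back-door set ∅.

desc(K)\{K}={V}; candidates ⊆ {B,E,G,P,X,Y}.
∅: K⊥V given ∅ in G with K→· removed — back-door holds.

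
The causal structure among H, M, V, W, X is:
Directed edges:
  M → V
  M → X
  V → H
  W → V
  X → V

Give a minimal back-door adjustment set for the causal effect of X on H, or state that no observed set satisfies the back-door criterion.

desc(X)\{X}={H,V}; candidates ⊆ {M,W}.
size 0: {}; under {} X still reaches {H,M,V} ∋ H.
{M}: X⊥H given {M} in G with X→· removed — back-door holds.

X→H: minimal back-door set {M}.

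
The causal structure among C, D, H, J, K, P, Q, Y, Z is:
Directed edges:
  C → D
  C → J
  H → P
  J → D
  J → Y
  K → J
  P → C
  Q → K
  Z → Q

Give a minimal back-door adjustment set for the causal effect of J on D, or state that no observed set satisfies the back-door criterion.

desc(J)\{J}={D,Y}; candidates ⊆ {C,H,K,P,Q,Z}.
size 0: {}; under {} J still reaches {C,D,H,K,P,Q,Z} ∋ D.
{C}: J⊥D given {C} in G with J→· removed — back-door holds.

J→D: minimal back-door set {C}.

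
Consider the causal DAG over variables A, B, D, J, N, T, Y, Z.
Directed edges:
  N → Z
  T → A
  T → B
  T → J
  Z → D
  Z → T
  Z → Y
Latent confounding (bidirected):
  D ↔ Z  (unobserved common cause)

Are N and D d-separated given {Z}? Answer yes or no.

Bayes-Ball from N | {Z} reaches {D}.
D ∈ reach(N|{Z}) ⇒ N ⊥̸ D | {Z}.

No — N and D are d-connected given {Z}.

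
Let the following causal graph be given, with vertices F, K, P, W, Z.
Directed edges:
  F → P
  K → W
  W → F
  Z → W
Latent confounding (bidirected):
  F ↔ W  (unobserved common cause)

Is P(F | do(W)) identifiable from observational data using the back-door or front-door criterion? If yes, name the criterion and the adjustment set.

desc(W)\{W}={F,P}; candidates ⊆ {K,Z}.
W↔F: latent back-door arc(s) into W.
size 0: {}; under {} W still reaches {F,K,P,Z} ∋ F.
size 1: {K}, {Z}; under {K} W still reaches {F,P,Z} ∋ F.
size 2: {K,Z}; under {K,Z} W still reaches {F,P} ∋ F.
W↔F cannot be blocked by any observed set — no back-door set.
No mediator lies on a directed W→…→F path.
Neither criterion identifies P(F|do(W)) in this graph.

P(F|do(W)): not identifiable (no BD/FD set).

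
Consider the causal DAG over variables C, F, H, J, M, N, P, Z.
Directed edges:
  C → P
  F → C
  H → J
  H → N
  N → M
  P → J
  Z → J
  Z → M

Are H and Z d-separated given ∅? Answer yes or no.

Bayes-Ball from H | ∅ reaches {J,M,N}.
Z ∉ reach(H|∅) ⇒ H ⊥ Z | ∅.

Yes — H ⊥ Z | ∅.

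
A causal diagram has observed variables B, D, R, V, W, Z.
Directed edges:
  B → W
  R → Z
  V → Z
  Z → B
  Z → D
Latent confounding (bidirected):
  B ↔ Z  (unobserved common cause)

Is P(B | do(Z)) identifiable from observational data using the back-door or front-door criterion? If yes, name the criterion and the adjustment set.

desc(Z)\{Z}={B,D,W}; candidates ⊆ {R,V}.
Z↔B: latent back-door arc(s) into Z.
size 0: {}; under {} Z still reaches {B,R,V,W} ∋ B.
size 1: {R}, {V}; under {R} Z still reaches {B,V,W} ∋ B.
size 2: {R,V}; under {R,V} Z still reaches {B,W} ∋ B.
Z↔B cannot be blocked by any observed set — no back-door set.
No mediator lies on a directed Z→…→B path.
Neither criterion identifies P(B|do(Z)) in this graph.

P(B|do(Z)): not identifiable (no BD/FD set).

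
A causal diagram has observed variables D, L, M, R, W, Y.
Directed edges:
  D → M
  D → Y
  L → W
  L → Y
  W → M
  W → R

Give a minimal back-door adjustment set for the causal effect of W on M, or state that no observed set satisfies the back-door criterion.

desc(W)\{W}={M,R}; candidates ⊆ {D,L,Y}.
∅: W⊥M given ∅ in G with W→· removed — back-door holds.

W→M: minimal back-door set ∅.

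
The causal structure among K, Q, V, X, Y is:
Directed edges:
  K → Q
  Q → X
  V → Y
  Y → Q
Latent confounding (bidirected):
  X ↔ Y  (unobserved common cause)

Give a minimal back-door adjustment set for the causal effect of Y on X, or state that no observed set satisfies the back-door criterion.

desc(Y)\{Y}={Q,X}; candidates ⊆ {K,V}.
Y↔X: latent back-door arc(s) into Y.
size 0: {}; under {} Y still reaches {V,X} ∋ X.
size 1: {K}, {V}; under {K} Y still reaches {V,X} ∋ X.
size 2: {K,V}; under {K,V} Y still reaches {X} ∋ X.
Y↔X cannot be blocked by any observed set — no back-door set.

Y→X: no observed back-door set.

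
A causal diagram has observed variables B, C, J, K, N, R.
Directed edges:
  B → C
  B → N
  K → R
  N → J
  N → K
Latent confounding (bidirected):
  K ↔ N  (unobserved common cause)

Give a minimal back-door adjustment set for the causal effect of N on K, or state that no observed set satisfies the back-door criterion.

desc(N)\{N}={J,K,R}; candidates ⊆ {B,C}.
N↔K: latent back-door arc(s) into N.
size 0: {}; under {} N still reaches {B,C,K,R} ∋ K.
size 1: {B}, {C}; under {B} N still reaches {K,R} ∋ K.
size 2: {B,C}; under {B,C} N still reaches {K,R} ∋ K.
N↔K cannot be blocked by any observed set — no back-door set.

N→K: no observed back-door set.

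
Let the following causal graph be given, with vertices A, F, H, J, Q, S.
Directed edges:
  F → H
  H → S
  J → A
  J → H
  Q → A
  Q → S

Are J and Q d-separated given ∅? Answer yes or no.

Bayes-Ball from J | ∅ reaches {A,H,S}.
Q ∉ reach(J|∅) ⇒ J ⊥ Q | ∅.

Yes — J ⊥ Q | ∅.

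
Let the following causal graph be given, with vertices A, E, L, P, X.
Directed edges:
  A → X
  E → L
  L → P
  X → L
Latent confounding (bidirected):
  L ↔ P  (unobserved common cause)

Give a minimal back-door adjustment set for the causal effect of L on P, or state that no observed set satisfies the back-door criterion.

desc(L)\{L}={P}; candidates ⊆ {A,E,X}.
L↔P: latent back-door arc(s) into L.
size 0: {}; under {} L still reaches {A,E,P,X} ∋ P.
size 1: {A}, {E}, {X}; under {A} L still reaches {E,P,X} ∋ P.
size 2: {A,E}, {A,X}, {E,X}; under {A,E} L still reaches {P,X} ∋ P.
L↔P cannot be blocked by any observed set — no back-door set.

L→P: no observed back-door set.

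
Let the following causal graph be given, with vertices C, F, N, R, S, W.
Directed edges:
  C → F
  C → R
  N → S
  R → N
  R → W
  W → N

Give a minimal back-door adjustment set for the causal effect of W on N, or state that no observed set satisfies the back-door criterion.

desc(W)\{W}={N,S}; candidates ⊆ {C,F,R}.
size 0: {}; under {} W still reaches {C,F,N,R,S} ∋ N.
{R}: W⊥N given {R} in G with W→· removed — back-door holds.

W→N: minimal back-door set {R}.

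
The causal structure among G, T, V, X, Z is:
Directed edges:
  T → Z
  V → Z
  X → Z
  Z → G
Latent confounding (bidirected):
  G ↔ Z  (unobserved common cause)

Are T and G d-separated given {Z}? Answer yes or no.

Bayes-Ball from T | {Z} reaches {G,V,X}.
G ∈ reach(T|{Z}) ⇒ T ⊥̸ G | {Z}.

No — T and G are d-connected given {Z}.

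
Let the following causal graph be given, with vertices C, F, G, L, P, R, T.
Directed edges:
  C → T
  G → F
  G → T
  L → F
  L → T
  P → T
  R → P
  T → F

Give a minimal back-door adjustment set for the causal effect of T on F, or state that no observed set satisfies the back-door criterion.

T→F: minimal back-door set {G, L}.

desc(T)\{T}={F}; candidates ⊆ {C,G,L,P,R}.
size 0: {}; under {} T still reaches {C,F,G,L,P,R} ∋ F.
size 1: {C}, {G}, {L} …(+2); under {C} T still reaches {F,G,L,P,R} ∋ F.
{G,L}: T⊥F given {G,L} in G with T→· removed — back-door holds.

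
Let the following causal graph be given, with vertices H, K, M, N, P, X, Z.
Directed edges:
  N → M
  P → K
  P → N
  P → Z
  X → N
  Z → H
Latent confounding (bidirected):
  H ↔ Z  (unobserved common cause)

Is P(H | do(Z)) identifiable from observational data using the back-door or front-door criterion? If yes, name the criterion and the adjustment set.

P(H|do(Z)): not identifiable (no BD/FD set).

desc(Z)\{Z}={H}; candidates ⊆ {K,M,N,P,X}.
Z↔H: latent back-door arc(s) into Z.
size 0: {}; under {} Z still reaches {H,K,M,N,P} ∋ H.
size 1: {K}, {M}, {N} …(+2); under {K} Z still reaches {H,M,N,P} ∋ H.
size 2: {K,M}, {K,N}, {K,P} …(+7); under {K,M} Z still reaches {H,N,P,X} ∋ H.
Z↔H cannot be blocked by any observed set — no back-door set.
No mediator lies on a directed Z→…→H path.
Neither criterion identifies P(H|do(Z)) in this graph.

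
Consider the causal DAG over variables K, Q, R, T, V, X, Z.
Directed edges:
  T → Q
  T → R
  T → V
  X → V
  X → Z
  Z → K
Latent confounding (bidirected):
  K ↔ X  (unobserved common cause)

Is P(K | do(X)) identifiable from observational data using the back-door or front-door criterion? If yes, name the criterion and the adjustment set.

desc(X)\{X}={K,V,Z}; candidates ⊆ {Q,R,T}.
X↔K: latent back-door arc(s) into X.
size 0: {}; under {} X still reaches {K} ∋ K.
size 1: {Q}, {R}, {T}; under {Q} X still reaches {K} ∋ K.
size 2: {Q,R}, {Q,T}, {R,T}; under {Q,R} X still reaches {K} ∋ K.
X↔K cannot be blocked by any observed set — no back-door set.
{Z}: (i) intercepts every directed X→K path; (ii) no back-door X→{Z}; (iii) {X} blocks every back-door {Z}→K. Front-door holds.
P(K|do(X)) = Σ_{Z} P(Z|X) Σ_{X'} P(K|Z,X')P(X').

P(K|do(X)): frontdoor, adjust for {Z}.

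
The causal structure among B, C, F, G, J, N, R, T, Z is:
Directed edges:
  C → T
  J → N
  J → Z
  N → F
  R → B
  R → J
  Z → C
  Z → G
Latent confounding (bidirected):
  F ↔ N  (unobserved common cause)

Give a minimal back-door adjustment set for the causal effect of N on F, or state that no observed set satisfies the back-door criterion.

desc(N)\{N}={F}; candidates ⊆ {B,C,G,J,R,T,Z}.
N↔F: latent back-door arc(s) into N.
size 0: {}; under {} N still reaches {B,C,F,G,J,R,T,Z} ∋ F.
size 1: {B}, {C}, {G} …(+4); under {B} N still reaches {C,F,G,J,R,T,Z} ∋ F.
size 2: {B,C}, {B,G}, {B,J} …(+18); under {B,C} N still reaches {F,G,J,R,Z} ∋ F.
N↔F cannot be blocked by any observed set — no back-door set.

N→F: no observed back-door set.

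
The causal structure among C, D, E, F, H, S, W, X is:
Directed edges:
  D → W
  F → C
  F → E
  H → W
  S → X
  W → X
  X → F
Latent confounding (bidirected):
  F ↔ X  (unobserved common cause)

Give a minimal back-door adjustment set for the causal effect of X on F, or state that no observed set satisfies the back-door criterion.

desc(X)\{X}={C,E,F}; candidates ⊆ {D,H,S,W}.
X↔F: latent back-door arc(s) into X.
size 0: {}; under {} X still reaches {C,D,E,F,H,S,W} ∋ F.
size 1: {D}, {H}, {S} …(+1); under {D} X still reaches {C,E,F,H,S,W} ∋ F.
size 2: {D,H}, {D,S}, {D,W} …(+3); under {D,H} X still reaches {C,E,F,S,W} ∋ F.
X↔F cannot be blocked by any observed set — no back-door set.

X→F: no observed back-door set.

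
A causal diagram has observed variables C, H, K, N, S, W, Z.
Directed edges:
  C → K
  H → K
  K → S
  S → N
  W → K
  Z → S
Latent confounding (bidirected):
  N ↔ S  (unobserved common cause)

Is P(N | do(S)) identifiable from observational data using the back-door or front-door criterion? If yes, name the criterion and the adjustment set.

P(N|do(S)): not identifiable (no BD/FD set).

desc(S)\{S}={N}; candidates ⊆ {C,H,K,W,Z}.
S↔N: latent back-door arc(s) into S.
size 0: {}; under {} S still reaches {C,H,K,N,W,Z} ∋ N.
size 1: {C}, {H}, {K} …(+2); under {C} S still reaches {H,K,N,W,Z} ∋ N.
size 2: {C,H}, {C,K}, {C,W} …(+7); under {C,H} S still reaches {K,N,W,Z} ∋ N.
S↔N cannot be blocked by any observed set — no back-door set.
No mediator lies on a directed S→…→N path.
Neither criterion identifies P(N|do(S)) in this graph.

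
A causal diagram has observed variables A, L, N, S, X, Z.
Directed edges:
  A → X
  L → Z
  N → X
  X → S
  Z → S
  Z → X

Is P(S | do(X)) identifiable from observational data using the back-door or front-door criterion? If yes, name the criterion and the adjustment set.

desc(X)\{X}={S}; candidates ⊆ {A,L,N,Z}.
size 0: {}; under {} X still reaches {A,L,N,S,Z} ∋ S.
{Z}: X⊥S given {Z} in G with X→· removed — back-door holds.
P(S|do(X)) = Σ_{Z} P(S|X,Z)·P(Z).

P(S|do(X)): backdoor, adjust for {Z}.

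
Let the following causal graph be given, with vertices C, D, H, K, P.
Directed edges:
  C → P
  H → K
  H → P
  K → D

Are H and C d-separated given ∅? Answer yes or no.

Bayes-Ball from H | ∅ reaches {D,K,P}.
C ∉ reach(H|∅) ⇒ H ⊥ C | ∅.

Yes — H ⊥ C | ∅.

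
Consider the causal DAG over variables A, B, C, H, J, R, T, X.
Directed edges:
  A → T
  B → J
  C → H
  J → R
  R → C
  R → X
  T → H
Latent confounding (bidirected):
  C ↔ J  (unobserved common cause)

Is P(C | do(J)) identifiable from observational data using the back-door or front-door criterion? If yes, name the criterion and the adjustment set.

P(C|do(J)): frontdoor, adjust for {R}.

desc(J)\{J}={C,H,R,X}; candidates ⊆ {A,B,T}.
J↔C: latent back-door arc(s) into J.
size 0: {}; under {} J still reaches {B,C,H} ∋ C.
size 1: {A}, {B}, {T}; under {A} J still reaches {B,C,H} ∋ C.
size 2: {A,B}, {A,T}, {B,T}; under {A,B} J still reaches {C,H} ∋ C.
J↔C cannot be blocked by any observed set — no back-door set.
{R}: (i) intercepts every directed J→C path; (ii) no back-door J→{R}; (iii) {J} blocks every back-door {R}→C. Front-door holds.
P(C|do(J)) = Σ_{R} P(R|J) Σ_{J'} P(C|R,J')P(J').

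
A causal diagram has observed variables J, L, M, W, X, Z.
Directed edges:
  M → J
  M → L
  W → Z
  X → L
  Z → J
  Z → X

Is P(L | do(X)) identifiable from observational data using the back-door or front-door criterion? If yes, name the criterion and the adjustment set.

P(L|do(X)): backdoor, adjust for ∅.

desc(X)\{X}={L}; candidates ⊆ {J,M,W,Z}.
∅: X⊥L given ∅ in G with X→· removed — back-door holds.
P(L|do(X)) = P(L|X) — no adjustment needed.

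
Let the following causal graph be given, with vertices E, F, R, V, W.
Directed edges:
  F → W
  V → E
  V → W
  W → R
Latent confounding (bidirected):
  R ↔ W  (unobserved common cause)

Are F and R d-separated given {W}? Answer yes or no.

Bayes-Ball from F | {W} reaches {E,R,V}.
R ∈ reach(F|{W}) ⇒ F ⊥̸ R | {W}.

No — F and R are d-connected given {W}.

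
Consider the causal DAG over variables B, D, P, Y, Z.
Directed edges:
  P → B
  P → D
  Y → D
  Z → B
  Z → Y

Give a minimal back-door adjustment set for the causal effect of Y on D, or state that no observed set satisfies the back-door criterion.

desc(Y)\{Y}={D}; candidates ⊆ {B,P,Z}.
∅: Y⊥D given ∅ in G with Y→· removed — back-door holds.

Y→D: minimal back-door set ∅.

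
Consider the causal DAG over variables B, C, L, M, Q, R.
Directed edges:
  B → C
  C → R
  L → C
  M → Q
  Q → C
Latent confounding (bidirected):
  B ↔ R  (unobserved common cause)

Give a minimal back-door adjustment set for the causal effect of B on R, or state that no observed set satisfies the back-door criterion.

B→R: no observed back-door set.

desc(B)\{B}={C,R}; candidates ⊆ {L,M,Q}.
B↔R: latent back-door arc(s) into B.
size 0: {}; under {} B still reaches {R} ∋ R.
size 1: {L}, {M}, {Q}; under {L} B still reaches {R} ∋ R.
size 2: {L,M}, {L,Q}, {M,Q}; under {L,M} B still reaches {R} ∋ R.
B↔R cannot be blocked by any observed set — no back-door set.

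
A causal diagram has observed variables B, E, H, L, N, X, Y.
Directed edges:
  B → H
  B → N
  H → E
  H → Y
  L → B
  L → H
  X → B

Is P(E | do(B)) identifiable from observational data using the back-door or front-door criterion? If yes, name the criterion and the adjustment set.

desc(B)\{B}={E,H,N,Y}; candidates ⊆ {L,X}.
size 0: {}; under {} B still reaches {E,H,L,X,Y} ∋ E.
{L}: B⊥E given {L} in G with B→· removed — back-door holds.
P(E|do(B)) = Σ_{L} P(E|B,L)·P(L).

P(E|do(B)): backdoor, adjust for {L}.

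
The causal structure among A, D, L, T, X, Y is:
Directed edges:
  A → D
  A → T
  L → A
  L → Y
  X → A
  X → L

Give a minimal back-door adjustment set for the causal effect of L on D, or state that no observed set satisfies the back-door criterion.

L→D: minimal back-door set {X}.

desc(L)\{L}={A,D,T,Y}; candidates ⊆ {X}.
size 0: {}; under {} L still reaches {A,D,T,X} ∋ D.
{X}: L⊥D given {X} in G with L→· removed — back-door holds.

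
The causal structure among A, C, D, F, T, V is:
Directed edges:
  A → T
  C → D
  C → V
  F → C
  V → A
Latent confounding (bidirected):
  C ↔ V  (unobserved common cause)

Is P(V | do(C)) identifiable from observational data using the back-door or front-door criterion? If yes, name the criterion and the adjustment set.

desc(C)\{C}={A,D,T,V}; candidates ⊆ {F}.
C↔V: latent back-door arc(s) into C.
size 0: {}; under {} C still reaches {A,F,T,V} ∋ V.
size 1: {F}; under {F} C still reaches {A,T,V} ∋ V.
C↔V cannot be blocked by any observed set — no back-door set.
No mediator lies on a directed C→…→V path.
Neither criterion identifies P(V|do(C)) in this graph.

P(V|do(C)): not identifiable (no BD/FD set).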